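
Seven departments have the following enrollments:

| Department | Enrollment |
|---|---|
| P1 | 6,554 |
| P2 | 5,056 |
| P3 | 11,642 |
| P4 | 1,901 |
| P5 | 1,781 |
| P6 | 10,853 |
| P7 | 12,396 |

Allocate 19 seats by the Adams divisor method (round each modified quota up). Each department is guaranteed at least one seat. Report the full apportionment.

Standard divisor 50183/19 ≈ 2641.211; standard quotas: P1 2.481, P2 1.914, P3 4.408, P4 0.720, P5 0.674, P6 4.109, P7 4.693.
Rounding up gives 3, 2, 5, 1, 1, 5, 5 = 22 seats, so the divisor must be adjusted.
With modified divisor 3200: modified quotas P1 2.048, P2 1.580, P3 3.638, P4 0.594, P5 0.557, P6 3.392, P7 3.874.
Rounding up: P1 3, P2 2, P3 4, P4 1, P5 1, P6 4, P7 4 (total 19).

P1 3, P2 2, P3 4, P4 1, P5 1, P6 4, P7 4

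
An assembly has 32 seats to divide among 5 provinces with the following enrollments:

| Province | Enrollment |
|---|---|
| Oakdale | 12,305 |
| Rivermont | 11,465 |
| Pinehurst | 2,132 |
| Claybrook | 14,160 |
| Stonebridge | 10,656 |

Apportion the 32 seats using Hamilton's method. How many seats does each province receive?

Standard divisor: 50718 ÷ 32 ≈ 1584.938.
Standard quotas: Oakdale 7.7637, Rivermont 7.2337, Pinehurst 1.3452, Claybrook 8.9341, Stonebridge 6.7233.
Lower quotas: Oakdale 7, Rivermont 7, Pinehurst 1, Claybrook 8, Stonebridge 6 (sum 29, leaving 3 seats).
Remainders in descending order: Claybrook 0.9341, Oakdale 0.7637, Stonebridge 0.7233, Pinehurst 0.3452, Rivermont 0.2337.
The surplus seats go to Claybrook, Oakdale, Stonebridge.

Oakdale 8; Rivermont 7; Pinehurst 1; Claybrook 9; Stonebridge 7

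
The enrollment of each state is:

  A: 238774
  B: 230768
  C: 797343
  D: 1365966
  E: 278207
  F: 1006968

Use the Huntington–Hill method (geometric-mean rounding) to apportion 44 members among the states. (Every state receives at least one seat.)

A: 3, B: 3, C: 9, D: 15, E: 3, F: 11

With divisor 91070: modified quotas A 2.622, B 2.534, C 8.755, D 14.999, E 3.055, F 11.057.
Geometric-mean thresholds: A √(2·3)=2.449, B √(2·3)=2.449, C √(8·9)=8.485, D √(14·15)=14.491, E √(3·4)=3.464, F √(11·12)=11.489.
Each quota rounded against its threshold gives A 3, B 3, C 9, D 15, E 3, F 11 (total 44).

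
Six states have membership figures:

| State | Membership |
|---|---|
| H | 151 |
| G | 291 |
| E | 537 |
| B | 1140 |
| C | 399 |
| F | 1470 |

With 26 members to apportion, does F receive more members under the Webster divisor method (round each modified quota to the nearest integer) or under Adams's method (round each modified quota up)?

Webster

Webster: H 1, G 2, E 3, B 7, C 3, F 10.
Adams: H 1, G 2, E 4, B 7, C 3, F 9.
F gets 10 under Webster and 9 under Adams.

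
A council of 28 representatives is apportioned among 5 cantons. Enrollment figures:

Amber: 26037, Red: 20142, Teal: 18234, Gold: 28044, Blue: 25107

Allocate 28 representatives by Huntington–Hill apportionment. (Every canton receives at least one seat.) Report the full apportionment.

Amber=6; Red=5; Teal=4; Gold=7; Blue=6

With divisor 4202: modified quotas Amber 6.196, Red 4.793, Teal 4.339, Gold 6.674, Blue 5.975.
Geometric-mean thresholds: Amber √(6·7)=6.481, Red √(4·5)=4.472, Teal √(4·5)=4.472, Gold √(6·7)=6.481, Blue √(5·6)=5.477.
Each quota rounded against its threshold gives Amber 6, Red 5, Teal 4, Gold 7, Blue 6 (total 28).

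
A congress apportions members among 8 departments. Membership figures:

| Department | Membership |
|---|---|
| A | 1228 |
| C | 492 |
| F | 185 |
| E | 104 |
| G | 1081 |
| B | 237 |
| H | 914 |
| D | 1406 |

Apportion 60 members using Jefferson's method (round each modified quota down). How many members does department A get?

Standard divisor 5647/60 ≈ 94.117; standard quotas: A 13.048, C 5.228, F 1.966, E 1.105, G 11.486, B 2.518, H 9.711, D 14.939.
Rounding down gives 13, 5, 1, 1, 11, 2, 9, 14 = 56 seats, so the divisor must be adjusted.
With modified divisor 89: modified quotas A 13.798, C 5.528, F 2.079, E 1.169, G 12.146, B 2.663, H 10.270, D 15.798.
Rounding down: A 13, C 5, F 2, E 1, G 12, B 2, H 10, D 15 (total 60).
A receives 13.

13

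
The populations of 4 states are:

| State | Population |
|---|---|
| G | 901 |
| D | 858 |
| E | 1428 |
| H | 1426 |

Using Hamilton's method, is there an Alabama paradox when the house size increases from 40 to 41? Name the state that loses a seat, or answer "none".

D

At 40 seats: G 8, D 8, E 12, H 12.
At 41 seats: G 8, D 7, E 13, H 13.
D drops from 8 to 7.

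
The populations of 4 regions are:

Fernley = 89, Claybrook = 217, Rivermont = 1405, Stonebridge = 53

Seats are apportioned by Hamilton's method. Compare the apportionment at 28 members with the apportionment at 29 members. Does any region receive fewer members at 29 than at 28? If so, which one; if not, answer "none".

none

At 28 seats: Fernley 1, Claybrook 4, Rivermont 22, Stonebridge 1.
At 29 seats: Fernley 1, Claybrook 4, Rivermont 23, Stonebridge 1.
No region's allocation decreased.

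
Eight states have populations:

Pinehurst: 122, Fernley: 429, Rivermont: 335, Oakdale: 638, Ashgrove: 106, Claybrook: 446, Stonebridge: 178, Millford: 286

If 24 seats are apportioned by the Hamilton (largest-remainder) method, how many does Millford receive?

3

Standard divisor: 2540 ÷ 24 ≈ 105.833.
Standard quotas: Pinehurst 1.153, Fernley 4.054, Rivermont 3.165, Oakdale 6.028, Ashgrove 1.002, Claybrook 4.214, Stonebridge 1.682, Millford 2.702.
Lower quotas: Pinehurst 1, Fernley 4, Rivermont 3, Oakdale 6, Ashgrove 1, Claybrook 4, Stonebridge 1, Millford 2 (sum 22, leaving 2 seats).
Remainders in descending order: Millford 0.702, Stonebridge 0.682, Claybrook 0.214, Rivermont 0.165, Pinehurst 0.153, Fernley 0.054, Oakdale 0.028, Ashgrove 0.002.
Largest remainders: Millford, Stonebridge receive the extra seats.
Millford receives 3.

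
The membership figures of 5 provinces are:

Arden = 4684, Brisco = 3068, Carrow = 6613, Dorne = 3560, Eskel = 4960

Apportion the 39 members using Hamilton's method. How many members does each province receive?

The standard divisor is 22885/39 ≈ 586.795.
Standard quotas: Arden 7.9823, Brisco 5.2284, Carrow 11.2697, Dorne 6.0669, Eskel 8.4527.
Lower quotas: Arden 7, Brisco 5, Carrow 11, Dorne 6, Eskel 8 (sum 37, leaving 2 seats).
Remainders in descending order: Arden 0.9823, Eskel 0.4527, Carrow 0.2697, Brisco 0.2284, Dorne 0.0669.
Largest remainders: Arden, Eskel receive the extra seats.

Arden 8, Brisco 5, Carrow 11, Dorne 6, Eskel 9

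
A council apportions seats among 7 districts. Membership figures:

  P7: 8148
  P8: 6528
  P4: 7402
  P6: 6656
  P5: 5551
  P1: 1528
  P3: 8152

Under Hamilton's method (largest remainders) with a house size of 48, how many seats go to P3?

9

Total 43965; standard divisor 43965/48 ≈ 915.938.
Standard quotas: P7 8.8958, P8 7.1271, P4 8.0813, P6 7.2669, P5 6.0605, P1 1.6682, P3 8.9002.
Lower quotas: P7 8, P8 7, P4 8, P6 7, P5 6, P1 1, P3 8 (sum 45, leaving 3 seats).
Remainders in descending order: P3 0.9002, P7 0.8958, P1 0.6682, P6 0.2669, P8 0.1271, P4 0.0813, P5 0.0605.
The surplus seats go to P3, P7, P1.
P3 receives 9.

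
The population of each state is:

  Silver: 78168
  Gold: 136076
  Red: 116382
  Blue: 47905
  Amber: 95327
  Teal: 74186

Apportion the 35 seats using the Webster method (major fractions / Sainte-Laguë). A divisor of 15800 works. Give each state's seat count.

With modified divisor 15800: modified quotas Silver 4.947, Gold 8.612, Red 7.366, Blue 3.032, Amber 6.033, Teal 4.695.
Rounding to the nearest integer: Silver 5, Gold 9, Red 7, Blue 3, Amber 6, Teal 5 (total 35).

Silver 5; Gold 9; Red 7; Blue 3; Amber 6; Teal 5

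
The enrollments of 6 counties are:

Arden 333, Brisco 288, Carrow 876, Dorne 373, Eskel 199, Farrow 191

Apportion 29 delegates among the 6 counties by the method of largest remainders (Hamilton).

Arden 4; Brisco 4; Carrow 11; Dorne 5; Eskel 3; Farrow 2

Standard divisor: 2260 ÷ 29 ≈ 77.931.
Standard quotas: Arden 4.273, Brisco 3.696, Carrow 11.241, Dorne 4.786, Eskel 2.554, Farrow 2.451.
Lower quotas: Arden 4, Brisco 3, Carrow 11, Dorne 4, Eskel 2, Farrow 2 (sum 26, leaving 3 seats).
Remainders in descending order: Dorne 0.786, Brisco 0.696, Eskel 0.554, Farrow 0.451, Arden 0.273, Carrow 0.241.
The surplus seats go to Dorne, Brisco, Eskel.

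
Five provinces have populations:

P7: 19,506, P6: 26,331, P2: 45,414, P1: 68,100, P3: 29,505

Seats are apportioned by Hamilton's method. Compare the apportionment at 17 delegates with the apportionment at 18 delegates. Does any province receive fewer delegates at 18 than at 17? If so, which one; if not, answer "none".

none

At 17 seats: P7 2, P6 2, P2 4, P1 6, P3 3.
At 18 seats: P7 2, P6 3, P2 4, P1 6, P3 3.
No province's allocation decreased.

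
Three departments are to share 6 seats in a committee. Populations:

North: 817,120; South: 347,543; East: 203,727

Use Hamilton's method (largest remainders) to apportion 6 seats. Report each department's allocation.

Standard divisor: 1368390 ÷ 6 = 228065.
Standard quotas: North 3.5828, South 1.5239, East 0.8933.
Lower quotas: North 3, South 1, East 0 (sum 4, leaving 2 seats).
Remainders in descending order: East 0.8933, North 0.5828, South 0.5239.
Largest remainders: East, North receive the extra seats.

North: 4; South: 1; East: 1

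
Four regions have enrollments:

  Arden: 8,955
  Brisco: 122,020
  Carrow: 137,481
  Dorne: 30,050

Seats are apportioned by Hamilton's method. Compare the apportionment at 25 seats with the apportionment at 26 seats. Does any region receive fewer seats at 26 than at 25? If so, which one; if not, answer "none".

At 25 seats: Arden 1, Brisco 10, Carrow 11, Dorne 3.
At 26 seats: Arden 1, Brisco 11, Carrow 12, Dorne 2.
Dorne drops from 3 to 2.

Dorne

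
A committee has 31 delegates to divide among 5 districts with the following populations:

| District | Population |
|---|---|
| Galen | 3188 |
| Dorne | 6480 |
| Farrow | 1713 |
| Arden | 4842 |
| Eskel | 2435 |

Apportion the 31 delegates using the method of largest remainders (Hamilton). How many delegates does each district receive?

Galen 5, Dorne 11, Farrow 3, Arden 8, Eskel 4

The standard divisor is 18658/31 ≈ 601.871.
Standard quotas: Galen 5.2968, Dorne 10.7664, Farrow 2.8461, Arden 8.0449, Eskel 4.0457.
Lower quotas: Galen 5, Dorne 10, Farrow 2, Arden 8, Eskel 4 (sum 29, leaving 2 seats).
Remainders in descending order: Farrow 0.8461, Dorne 0.7664, Galen 0.2968, Eskel 0.0457, Arden 0.0449.
The surplus seats go to Farrow, Dorne.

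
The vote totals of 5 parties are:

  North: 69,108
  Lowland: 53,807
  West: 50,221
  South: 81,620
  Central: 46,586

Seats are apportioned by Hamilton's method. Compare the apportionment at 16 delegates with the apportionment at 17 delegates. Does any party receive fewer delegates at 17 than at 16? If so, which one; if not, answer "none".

At 16 seats: North 4, Lowland 3, West 3, South 4, Central 2.
At 17 seats: North 4, Lowland 3, West 3, South 4, Central 3.
No party's allocation decreased.

none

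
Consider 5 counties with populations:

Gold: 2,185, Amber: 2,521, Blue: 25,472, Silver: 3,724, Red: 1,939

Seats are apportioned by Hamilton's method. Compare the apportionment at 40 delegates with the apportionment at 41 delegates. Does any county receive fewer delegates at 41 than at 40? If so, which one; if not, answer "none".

none

At 40 seats: Gold 3, Amber 3, Blue 28, Silver 4, Red 2.
At 41 seats: Gold 3, Amber 3, Blue 29, Silver 4, Red 2.
No county's allocation decreased.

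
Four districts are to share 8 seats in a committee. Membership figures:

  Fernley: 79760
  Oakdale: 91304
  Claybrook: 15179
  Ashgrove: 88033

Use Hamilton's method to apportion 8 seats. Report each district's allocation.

Total 274276; standard divisor 274276/8 ≈ 34284.5.
Standard quotas: Fernley 2.3264, Oakdale 2.6631, Claybrook 0.4427, Ashgrove 2.5677.
Lower quotas: Fernley 2, Oakdale 2, Claybrook 0, Ashgrove 2 (sum 6, leaving 2 seats).
Remainders in descending order: Oakdale 0.6631, Ashgrove 0.5677, Claybrook 0.4427, Fernley 0.3264.
The surplus seats go to Oakdale, Ashgrove.

Fernley: 2, Oakdale: 3, Claybrook: 0, Ashgrove: 3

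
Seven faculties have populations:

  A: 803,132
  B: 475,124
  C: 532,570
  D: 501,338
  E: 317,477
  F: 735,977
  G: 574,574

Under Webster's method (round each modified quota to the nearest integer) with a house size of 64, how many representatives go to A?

Standard divisor 3940192/64 ≈ 61565.5; standard quotas: A 13.045, B 7.717, C 8.650, D 8.143, E 5.157, F 11.954, G 9.333.
Rounding to the nearest integer gives A 13, B 8, C 9, D 8, E 5, F 12, G 9 — total 64, matching the house size, so no adjustment is needed.
A receives 13.

13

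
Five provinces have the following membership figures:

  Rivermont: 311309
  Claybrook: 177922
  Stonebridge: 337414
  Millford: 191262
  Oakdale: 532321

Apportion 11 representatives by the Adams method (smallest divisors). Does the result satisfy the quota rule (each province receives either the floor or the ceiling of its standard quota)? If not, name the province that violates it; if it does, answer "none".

Standard quotas: Rivermont 2.209, Claybrook 1.262, Stonebridge 2.394, Millford 1.357, Oakdale 3.777.
Adams allocation: Rivermont 2, Claybrook 2, Stonebridge 2, Millford 2, Oakdale 3.
Every allocation lies between the lower and upper quota.

none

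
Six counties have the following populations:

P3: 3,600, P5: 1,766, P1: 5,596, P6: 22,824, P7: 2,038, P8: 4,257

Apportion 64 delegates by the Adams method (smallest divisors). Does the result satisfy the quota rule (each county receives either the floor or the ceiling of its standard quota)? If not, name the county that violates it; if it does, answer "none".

P6

Standard quotas: P3 5.748, P5 2.820, P1 8.936, P6 36.445, P7 3.254, P8 6.797.
Adams allocation: P3 6, P5 3, P1 9, P6 35, P7 4, P8 7.
P6 has quota 36.445 (lower 36, upper 37) but receives 35 — outside the quota interval.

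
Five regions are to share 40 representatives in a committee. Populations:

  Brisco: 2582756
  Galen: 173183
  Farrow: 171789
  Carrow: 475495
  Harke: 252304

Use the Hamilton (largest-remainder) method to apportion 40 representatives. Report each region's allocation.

Brisco=28; Galen=2; Farrow=2; Carrow=5; Harke=3

The standard divisor is 3655527/40 ≈ 91388.175.
Standard quotas: Brisco 28.2614, Galen 1.8950, Farrow 1.8798, Carrow 5.2030, Harke 2.7608.
Lower quotas: Brisco 28, Galen 1, Farrow 1, Carrow 5, Harke 2 (sum 37, leaving 3 seats).
Remainders in descending order: Galen 0.8950, Farrow 0.8798, Harke 0.7608, Brisco 0.2614, Carrow 0.2030.
Largest remainders: Galen, Farrow, Harke receive the extra seats.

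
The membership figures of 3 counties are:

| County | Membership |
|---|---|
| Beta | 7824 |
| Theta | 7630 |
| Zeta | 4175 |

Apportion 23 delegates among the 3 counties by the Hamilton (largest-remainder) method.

Beta 9, Theta 9, Zeta 5

Standard divisor: 19629 ÷ 23 ≈ 853.435.
Standard quotas: Beta 9.1677, Theta 8.9403, Zeta 4.8920.
Lower quotas: Beta 9, Theta 8, Zeta 4 (sum 21, leaving 2 seats).
Remainders in descending order: Theta 0.9403, Zeta 0.8920, Beta 0.1677.
Largest remainders: Theta, Zeta receive the extra seats.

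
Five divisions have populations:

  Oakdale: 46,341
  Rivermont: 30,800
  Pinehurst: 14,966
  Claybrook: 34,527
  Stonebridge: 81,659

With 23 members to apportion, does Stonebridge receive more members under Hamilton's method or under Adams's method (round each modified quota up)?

Hamilton: Oakdale 5, Rivermont 3, Pinehurst 2, Claybrook 4, Stonebridge 9.
Adams: Oakdale 5, Rivermont 4, Pinehurst 2, Claybrook 4, Stonebridge 8.
Stonebridge gets 9 under Hamilton and 8 under Adams.

Hamilton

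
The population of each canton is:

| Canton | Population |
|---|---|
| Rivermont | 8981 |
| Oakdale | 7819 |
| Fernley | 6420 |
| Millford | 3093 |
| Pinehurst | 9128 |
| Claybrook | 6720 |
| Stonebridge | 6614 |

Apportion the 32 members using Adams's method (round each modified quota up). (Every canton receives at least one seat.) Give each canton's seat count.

Standard divisor 48775/32 ≈ 1524.219; standard quotas: Rivermont 5.892, Oakdale 5.130, Fernley 4.212, Millford 2.029, Pinehurst 5.989, Claybrook 4.409, Stonebridge 4.339.
Rounding up gives 6, 6, 5, 3, 6, 5, 5 = 36 seats, so the divisor must be adjusted.
With modified divisor 1670: modified quotas Rivermont 5.378, Oakdale 4.682, Fernley 3.844, Millford 1.852, Pinehurst 5.466, Claybrook 4.024, Stonebridge 3.960.
Rounding up: Rivermont 6, Oakdale 5, Fernley 4, Millford 2, Pinehurst 6, Claybrook 5, Stonebridge 4 (total 32).

Rivermont: 6, Oakdale: 5, Fernley: 4, Millford: 2, Pinehurst: 6, Claybrook: 5, Stonebridge: 4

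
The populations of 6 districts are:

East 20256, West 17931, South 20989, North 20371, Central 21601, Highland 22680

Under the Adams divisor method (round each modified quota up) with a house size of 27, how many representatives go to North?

Standard divisor 123828/27 ≈ 4586.222; standard quotas: East 4.417, West 3.910, South 4.577, North 4.442, Central 4.710, Highland 4.945.
Rounding up gives 5, 4, 5, 5, 5, 5 = 29 seats, so the divisor must be adjusted.
With modified divisor 5200: modified quotas East 3.895, West 3.448, South 4.036, North 3.917, Central 4.154, Highland 4.362.
Rounding up: East 4, West 4, South 5, North 4, Central 5, Highland 5 (total 27).
North receives 4.

4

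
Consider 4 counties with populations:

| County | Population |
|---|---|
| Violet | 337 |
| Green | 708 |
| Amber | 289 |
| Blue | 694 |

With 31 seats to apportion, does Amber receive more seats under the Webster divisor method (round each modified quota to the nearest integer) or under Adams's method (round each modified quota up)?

Adams

Webster: Violet 5, Green 11, Amber 4, Blue 11.
Adams: Violet 5, Green 11, Amber 5, Blue 10.
Amber gets 4 under Webster and 5 under Adams.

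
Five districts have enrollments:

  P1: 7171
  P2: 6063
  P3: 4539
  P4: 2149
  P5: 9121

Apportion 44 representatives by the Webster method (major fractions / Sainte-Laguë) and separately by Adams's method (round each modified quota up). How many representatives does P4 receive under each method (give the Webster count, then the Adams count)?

3 and 4

Webster: P1 11, P2 9, P3 7, P4 3, P5 14.
Adams: P1 11, P2 9, P3 7, P4 4, P5 13.
P4 gets 3 under Webster and 4 under Adams.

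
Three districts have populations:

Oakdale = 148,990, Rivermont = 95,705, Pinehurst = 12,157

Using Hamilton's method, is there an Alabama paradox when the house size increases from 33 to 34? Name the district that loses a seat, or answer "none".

Pinehurst

At 33 seats: Oakdale 19, Rivermont 12, Pinehurst 2.
At 34 seats: Oakdale 20, Rivermont 13, Pinehurst 1.
Pinehurst drops from 2 to 1.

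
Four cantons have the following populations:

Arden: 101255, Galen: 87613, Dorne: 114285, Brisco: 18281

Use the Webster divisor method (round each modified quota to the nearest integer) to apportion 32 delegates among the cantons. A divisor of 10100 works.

Arden: 10, Galen: 9, Dorne: 11, Brisco: 2

With modified divisor 10100: modified quotas Arden 10.025, Galen 8.675, Dorne 11.315, Brisco 1.810.
Rounding to the nearest integer: Arden 10, Galen 9, Dorne 11, Brisco 2 (total 32).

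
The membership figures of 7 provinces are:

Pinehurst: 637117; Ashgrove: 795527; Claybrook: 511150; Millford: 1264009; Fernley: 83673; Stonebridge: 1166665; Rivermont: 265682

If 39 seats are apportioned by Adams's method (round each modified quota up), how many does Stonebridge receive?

9

Standard divisor 4723823/39 ≈ 121123.667; standard quotas: Pinehurst 5.260, Ashgrove 6.568, Claybrook 4.220, Millford 10.436, Fernley 0.691, Stonebridge 9.632, Rivermont 2.193.
Rounding up gives 6, 7, 5, 11, 1, 10, 3 = 43 seats, so the divisor must be adjusted.
With modified divisor 131100: modified quotas Pinehurst 4.860, Ashgrove 6.068, Claybrook 3.899, Millford 9.642, Fernley 0.638, Stonebridge 8.899, Rivermont 2.027.
Rounding up: Pinehurst 5, Ashgrove 7, Claybrook 4, Millford 10, Fernley 1, Stonebridge 9, Rivermont 3 (total 39).
Stonebridge receives 9.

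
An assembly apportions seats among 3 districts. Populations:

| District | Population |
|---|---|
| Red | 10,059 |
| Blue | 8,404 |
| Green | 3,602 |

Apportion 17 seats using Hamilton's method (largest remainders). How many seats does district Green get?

3

Standard divisor: 22065 ÷ 17 ≈ 1297.941.
Standard quotas: Red 7.7500, Blue 6.4749, Green 2.7752.
Lower quotas: Red 7, Blue 6, Green 2 (sum 15, leaving 2 seats).
Remainders in descending order: Green 0.7752, Red 0.7500, Blue 0.4749.
The surplus seats go to Green, Red.
Green receives 3.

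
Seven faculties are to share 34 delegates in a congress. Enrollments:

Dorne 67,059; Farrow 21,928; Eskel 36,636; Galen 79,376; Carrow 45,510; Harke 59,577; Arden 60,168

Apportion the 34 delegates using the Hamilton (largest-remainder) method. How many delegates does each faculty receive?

Dorne=6, Farrow=2, Eskel=3, Galen=7, Carrow=4, Harke=6, Arden=6

Total 370254; standard divisor 370254/34 ≈ 10889.824.
Standard quotas: Dorne 6.1580, Farrow 2.0136, Eskel 3.3642, Galen 7.2890, Carrow 4.1791, Harke 5.4709, Arden 5.5252.
Lower quotas: Dorne 6, Farrow 2, Eskel 3, Galen 7, Carrow 4, Harke 5, Arden 5 (sum 32, leaving 2 seats).
Remainders in descending order: Arden 0.5252, Harke 0.4709, Eskel 0.3642, Galen 0.2890, Carrow 0.1791, Dorne 0.1580, Farrow 0.0136.
The surplus seats go to Arden, Harke.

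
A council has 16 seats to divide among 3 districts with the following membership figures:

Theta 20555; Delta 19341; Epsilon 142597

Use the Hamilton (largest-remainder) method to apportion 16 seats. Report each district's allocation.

The standard divisor is 182493/16 ≈ 11405.812.
Standard quotas: Theta 1.8022, Delta 1.6957, Epsilon 12.5021.
Lower quotas: Theta 1, Delta 1, Epsilon 12 (sum 14, leaving 2 seats).
Remainders in descending order: Theta 0.8022, Delta 0.6957, Epsilon 0.5021.
The surplus seats go to Theta, Delta.

Theta 2, Delta 2, Epsilon 12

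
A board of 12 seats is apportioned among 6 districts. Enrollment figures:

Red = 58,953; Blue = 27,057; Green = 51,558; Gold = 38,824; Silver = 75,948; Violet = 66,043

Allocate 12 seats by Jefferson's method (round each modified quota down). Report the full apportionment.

Standard divisor 318383/12 ≈ 26531.917; standard quotas: Red 2.222, Blue 1.020, Green 1.943, Gold 1.463, Silver 2.863, Violet 2.489.
Rounding down gives 2, 1, 1, 1, 2, 2 = 9 seats, so the divisor must be adjusted.
With modified divisor 20800: modified quotas Red 2.834, Blue 1.301, Green 2.479, Gold 1.867, Silver 3.651, Violet 3.175.
Rounding down: Red 2, Blue 1, Green 2, Gold 1, Silver 3, Violet 3 (total 12).

Red=2, Blue=1, Green=2, Gold=1, Silver=3, Violet=3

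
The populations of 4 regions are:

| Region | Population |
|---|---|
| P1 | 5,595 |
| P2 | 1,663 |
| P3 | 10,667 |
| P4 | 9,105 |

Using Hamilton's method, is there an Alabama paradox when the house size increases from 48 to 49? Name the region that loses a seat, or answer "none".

At 48 seats: P1 10, P2 3, P3 19, P4 16.
At 49 seats: P1 10, P2 3, P3 19, P4 17.
No region's allocation decreased.

none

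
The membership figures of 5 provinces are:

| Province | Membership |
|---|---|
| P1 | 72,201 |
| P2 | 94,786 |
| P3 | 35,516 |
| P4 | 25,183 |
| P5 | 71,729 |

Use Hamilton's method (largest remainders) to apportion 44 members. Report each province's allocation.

P1 11; P2 14; P3 5; P4 4; P5 10

Total 299415; standard divisor 299415/44 ≈ 6804.886.
Standard quotas: P1 10.6102, P2 13.9291, P3 5.2192, P4 3.7007, P5 10.5408.
Lower quotas: P1 10, P2 13, P3 5, P4 3, P5 10 (sum 41, leaving 3 seats).
Remainders in descending order: P2 0.9291, P4 0.7007, P1 0.6102, P5 0.5408, P3 0.2192.
The surplus seats go to P2, P4, P1.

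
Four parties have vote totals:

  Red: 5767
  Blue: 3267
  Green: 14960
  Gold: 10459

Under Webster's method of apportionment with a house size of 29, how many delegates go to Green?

12

Standard divisor 34453/29 ≈ 1188.034; standard quotas: Red 4.854, Blue 2.750, Green 12.592, Gold 8.804.
Rounding to the nearest integer gives 5, 3, 13, 9 = 30 seats, so the divisor must be adjusted.
With modified divisor 1200: modified quotas Red 4.806, Blue 2.723, Green 12.467, Gold 8.716.
Rounding to the nearest integer: Red 5, Blue 3, Green 12, Gold 9 (total 29).
Green receives 12.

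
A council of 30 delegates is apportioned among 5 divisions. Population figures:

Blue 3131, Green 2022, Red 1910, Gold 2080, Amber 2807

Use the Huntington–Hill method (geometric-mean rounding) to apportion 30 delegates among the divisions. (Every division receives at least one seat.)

With divisor 399: modified quotas Blue 7.847, Green 5.068, Red 4.787, Gold 5.213, Amber 7.035.
Geometric-mean thresholds: Blue √(7·8)=7.483, Green √(5·6)=5.477, Red √(4·5)=4.472, Gold √(5·6)=5.477, Amber √(7·8)=7.483.
Each quota rounded against its threshold gives Blue 8, Green 5, Red 5, Gold 5, Amber 7 (total 30).

Blue 8; Green 5; Red 5; Gold 5; Amber 7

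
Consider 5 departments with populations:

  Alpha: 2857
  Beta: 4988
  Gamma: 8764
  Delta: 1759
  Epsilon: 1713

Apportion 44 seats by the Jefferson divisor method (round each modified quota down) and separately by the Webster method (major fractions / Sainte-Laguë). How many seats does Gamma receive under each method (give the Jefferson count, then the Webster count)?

Jefferson: Alpha 6, Beta 11, Gamma 20, Delta 4, Epsilon 3.
Webster: Alpha 6, Beta 11, Gamma 19, Delta 4, Epsilon 4.
Gamma gets 20 under Jefferson and 19 under Webster.

20 and 19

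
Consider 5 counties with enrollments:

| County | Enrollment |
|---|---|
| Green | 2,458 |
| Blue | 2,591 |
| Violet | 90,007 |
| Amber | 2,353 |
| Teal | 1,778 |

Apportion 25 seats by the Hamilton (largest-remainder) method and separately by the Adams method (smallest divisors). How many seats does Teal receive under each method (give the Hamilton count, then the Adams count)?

0 and 1

Hamilton: Green 1, Blue 1, Violet 23, Amber 0, Teal 0.
Adams: Green 1, Blue 1, Violet 21, Amber 1, Teal 1.
Teal gets 0 under Hamilton and 1 under Adams.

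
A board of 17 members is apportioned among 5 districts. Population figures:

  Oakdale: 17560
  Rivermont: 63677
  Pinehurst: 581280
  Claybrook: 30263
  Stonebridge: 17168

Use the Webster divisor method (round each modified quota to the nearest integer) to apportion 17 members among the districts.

Standard divisor 709948/17 ≈ 41761.647; standard quotas: Oakdale 0.420, Rivermont 1.525, Pinehurst 13.919, Claybrook 0.725, Stonebridge 0.411.
Rounding to the nearest integer gives Oakdale 0, Rivermont 2, Pinehurst 14, Claybrook 1, Stonebridge 0 — total 17, matching the house size, so no adjustment is needed.

Oakdale 0; Rivermont 2; Pinehurst 14; Claybrook 1; Stonebridge 0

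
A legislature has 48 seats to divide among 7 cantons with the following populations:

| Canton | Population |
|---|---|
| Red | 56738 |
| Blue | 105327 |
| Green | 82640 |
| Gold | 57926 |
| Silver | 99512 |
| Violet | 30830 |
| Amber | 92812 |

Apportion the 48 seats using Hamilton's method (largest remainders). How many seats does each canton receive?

The standard divisor is 525785/48 ≈ 10953.854.
Standard quotas: Red 5.1797, Blue 9.6155, Green 7.5444, Gold 5.2882, Silver 9.0847, Violet 2.8145, Amber 8.4730.
Lower quotas: Red 5, Blue 9, Green 7, Gold 5, Silver 9, Violet 2, Amber 8 (sum 45, leaving 3 seats).
Remainders in descending order: Violet 0.8145, Blue 0.6155, Green 0.5444, Amber 0.4730, Gold 0.2882, Red 0.1797, Silver 0.0847.
Largest remainders: Violet, Blue, Green receive the extra seats.

Red 5, Blue 10, Green 8, Gold 5, Silver 9, Violet 3, Amber 8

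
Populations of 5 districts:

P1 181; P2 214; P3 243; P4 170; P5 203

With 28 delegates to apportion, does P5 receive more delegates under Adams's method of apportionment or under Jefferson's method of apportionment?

Adams

Adams: P1 5, P2 6, P3 6, P4 5, P5 6.
Jefferson: P1 5, P2 6, P3 7, P4 5, P5 5.
P5 gets 6 under Adams and 5 under Jefferson.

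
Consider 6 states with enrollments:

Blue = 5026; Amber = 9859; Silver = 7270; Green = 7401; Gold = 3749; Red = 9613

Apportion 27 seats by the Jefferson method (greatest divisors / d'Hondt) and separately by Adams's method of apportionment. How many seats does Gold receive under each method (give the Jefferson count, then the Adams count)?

2 and 3

Jefferson: Blue 3, Amber 6, Silver 5, Green 5, Gold 2, Red 6.
Adams: Blue 3, Amber 6, Silver 4, Green 5, Gold 3, Red 6.
Gold gets 2 under Jefferson and 3 under Adams.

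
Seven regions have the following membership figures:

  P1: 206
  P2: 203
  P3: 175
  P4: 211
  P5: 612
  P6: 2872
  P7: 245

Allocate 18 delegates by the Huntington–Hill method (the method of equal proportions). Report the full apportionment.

P1 1, P2 1, P3 1, P4 1, P5 2, P6 11, P7 1

With divisor 262: modified quotas P1 0.786, P2 0.775, P3 0.668, P4 0.805, P5 2.336, P6 10.962, P7 0.935.
Geometric-mean thresholds: P1 (min 1), P2 (min 1), P3 (min 1), P4 (min 1), P5 √(2·3)=2.449, P6 √(10·11)=10.488, P7 (min 1).
Each quota rounded against its threshold gives P1 1, P2 1, P3 1, P4 1, P5 2, P6 11, P7 1 (total 18).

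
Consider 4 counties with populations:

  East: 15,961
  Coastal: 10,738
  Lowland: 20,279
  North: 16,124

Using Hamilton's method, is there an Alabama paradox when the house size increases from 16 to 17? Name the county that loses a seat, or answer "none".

none

At 16 seats: East 4, Coastal 3, Lowland 5, North 4.
At 17 seats: East 4, Coastal 3, Lowland 6, North 4.
No county's allocation decreased.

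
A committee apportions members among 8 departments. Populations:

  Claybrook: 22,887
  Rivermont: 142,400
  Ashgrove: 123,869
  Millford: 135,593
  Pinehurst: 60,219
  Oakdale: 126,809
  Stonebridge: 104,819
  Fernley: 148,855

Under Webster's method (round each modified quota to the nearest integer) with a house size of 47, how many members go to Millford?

7

Standard divisor 865451/47 ≈ 18413.851; standard quotas: Claybrook 1.243, Rivermont 7.733, Ashgrove 6.727, Millford 7.364, Pinehurst 3.270, Oakdale 6.887, Stonebridge 5.692, Fernley 8.084.
Rounding to the nearest integer gives Claybrook 1, Rivermont 8, Ashgrove 7, Millford 7, Pinehurst 3, Oakdale 7, Stonebridge 6, Fernley 8 — total 47, matching the house size, so no adjustment is needed.
Millford receives 7.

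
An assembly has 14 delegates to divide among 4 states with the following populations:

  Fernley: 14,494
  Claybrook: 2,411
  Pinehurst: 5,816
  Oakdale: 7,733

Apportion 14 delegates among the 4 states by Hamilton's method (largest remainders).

Fernley: 7, Claybrook: 1, Pinehurst: 3, Oakdale: 3

Total 30454; standard divisor 30454/14 ≈ 2175.286.
Standard quotas: Fernley 6.6630, Claybrook 1.1084, Pinehurst 2.6737, Oakdale 3.5549.
Lower quotas: Fernley 6, Claybrook 1, Pinehurst 2, Oakdale 3 (sum 12, leaving 2 seats).
Remainders in descending order: Pinehurst 0.6737, Fernley 0.6630, Oakdale 0.5549, Claybrook 0.1084.
The surplus seats go to Pinehurst, Fernley.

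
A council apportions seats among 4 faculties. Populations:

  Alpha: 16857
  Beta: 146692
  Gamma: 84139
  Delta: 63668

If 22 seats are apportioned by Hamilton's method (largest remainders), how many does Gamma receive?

The standard divisor is 311356/22 ≈ 14152.545.
Standard quotas: Alpha 1.1911, Beta 10.3651, Gamma 5.9451, Delta 4.4987.
Lower quotas: Alpha 1, Beta 10, Gamma 5, Delta 4 (sum 20, leaving 2 seats).
Remainders in descending order: Gamma 0.9451, Delta 0.4987, Beta 0.3651, Alpha 0.1911.
Largest remainders: Gamma, Delta receive the extra seats.
Gamma receives 6.

6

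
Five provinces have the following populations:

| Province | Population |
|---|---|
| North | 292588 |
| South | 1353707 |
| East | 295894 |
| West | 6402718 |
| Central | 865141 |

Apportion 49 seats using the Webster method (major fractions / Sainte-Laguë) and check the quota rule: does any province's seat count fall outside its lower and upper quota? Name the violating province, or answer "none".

Standard quotas: North 1.557, South 7.202, East 1.574, West 34.064, Central 4.603.
Webster allocation: North 2, South 7, East 2, West 33, Central 5.
West has quota 34.064 (lower 34, upper 35) but receives 33 — outside the quota interval.

West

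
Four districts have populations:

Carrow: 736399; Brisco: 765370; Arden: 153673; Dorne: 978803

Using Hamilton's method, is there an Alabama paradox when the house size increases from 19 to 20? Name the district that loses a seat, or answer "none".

At 19 seats: Carrow 5, Brisco 6, Arden 1, Dorne 7.
At 20 seats: Carrow 6, Brisco 6, Arden 1, Dorne 7.
No district's allocation decreased.

none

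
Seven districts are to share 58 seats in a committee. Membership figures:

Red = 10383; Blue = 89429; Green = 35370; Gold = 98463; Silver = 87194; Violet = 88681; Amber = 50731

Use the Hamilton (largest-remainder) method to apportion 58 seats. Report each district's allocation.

Red 1, Blue 11, Green 5, Gold 13, Silver 11, Violet 11, Amber 6

Standard divisor: 460251 ÷ 58 ≈ 7935.362.
Standard quotas: Red 1.3084, Blue 11.2697, Green 4.4573, Gold 12.4081, Silver 10.9880, Violet 11.1754, Amber 6.3930.
Lower quotas: Red 1, Blue 11, Green 4, Gold 12, Silver 10, Violet 11, Amber 6 (sum 55, leaving 3 seats).
Remainders in descending order: Silver 0.9880, Green 0.4573, Gold 0.4081, Amber 0.3930, Red 0.3084, Blue 0.2697, Violet 0.1754.
Largest remainders: Silver, Green, Gold receive the extra seats.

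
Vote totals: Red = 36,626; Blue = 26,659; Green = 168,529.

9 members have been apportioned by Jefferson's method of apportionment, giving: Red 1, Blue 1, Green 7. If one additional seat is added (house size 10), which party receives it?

Green

Priority for the next seat is population ÷ (current seats + 1).
Priorities: Red 18313.000, Blue 13329.500, Green 21066.125.
Highest priority: Green.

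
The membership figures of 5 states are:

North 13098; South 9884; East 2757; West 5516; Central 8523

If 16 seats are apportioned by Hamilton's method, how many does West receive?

The standard divisor is 39778/16 ≈ 2486.125.
Standard quotas: North 5.2684, South 3.9757, East 1.1090, West 2.2187, Central 3.4282.
Lower quotas: North 5, South 3, East 1, West 2, Central 3 (sum 14, leaving 2 seats).
Remainders in descending order: South 0.9757, Central 0.4282, North 0.2684, West 0.2187, East 0.1090.
Largest remainders: South, Central receive the extra seats.
West receives 2.

2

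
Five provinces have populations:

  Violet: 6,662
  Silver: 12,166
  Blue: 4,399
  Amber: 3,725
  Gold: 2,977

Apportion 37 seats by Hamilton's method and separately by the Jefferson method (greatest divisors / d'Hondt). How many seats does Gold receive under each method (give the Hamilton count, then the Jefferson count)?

4 and 3

Hamilton: Violet 8, Silver 15, Blue 5, Amber 5, Gold 4.
Jefferson: Violet 8, Silver 16, Blue 5, Amber 5, Gold 3.
Gold gets 4 under Hamilton and 3 under Jefferson.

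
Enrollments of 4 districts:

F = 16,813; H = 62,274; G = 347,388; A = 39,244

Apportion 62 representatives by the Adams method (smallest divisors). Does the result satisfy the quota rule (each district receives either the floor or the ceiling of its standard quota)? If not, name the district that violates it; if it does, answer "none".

Standard quotas: F 2.238, H 8.290, G 46.247, A 5.224.
Adams allocation: F 3, H 8, G 45, A 6.
G has quota 46.247 (lower 46, upper 47) but receives 45 — outside the quota interval.

G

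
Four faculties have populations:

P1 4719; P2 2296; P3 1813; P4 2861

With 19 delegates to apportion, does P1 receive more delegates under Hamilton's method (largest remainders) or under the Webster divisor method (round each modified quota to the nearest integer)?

Hamilton

Hamilton: P1 8, P2 4, P3 3, P4 4.
Webster: P1 7, P2 4, P3 3, P4 5.
P1 gets 8 under Hamilton and 7 under Webster.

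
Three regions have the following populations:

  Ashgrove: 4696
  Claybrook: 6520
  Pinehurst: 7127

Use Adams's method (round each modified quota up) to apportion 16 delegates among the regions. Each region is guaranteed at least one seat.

Ashgrove 4, Claybrook 6, Pinehurst 6

Standard divisor 18343/16 ≈ 1146.438; standard quotas: Ashgrove 4.096, Claybrook 5.687, Pinehurst 6.217.
Rounding up gives 5, 6, 7 = 18 seats, so the divisor must be adjusted.
With modified divisor 1200: modified quotas Ashgrove 3.913, Claybrook 5.433, Pinehurst 5.939.
Rounding up: Ashgrove 4, Claybrook 6, Pinehurst 6 (total 16).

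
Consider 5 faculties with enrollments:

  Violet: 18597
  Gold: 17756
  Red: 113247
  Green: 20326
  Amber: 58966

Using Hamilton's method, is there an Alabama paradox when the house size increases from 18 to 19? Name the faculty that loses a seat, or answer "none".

At 18 seats: Violet 1, Gold 1, Red 9, Green 2, Amber 5.
At 19 seats: Violet 2, Gold 1, Red 9, Green 2, Amber 5.
No faculty's allocation decreased.

none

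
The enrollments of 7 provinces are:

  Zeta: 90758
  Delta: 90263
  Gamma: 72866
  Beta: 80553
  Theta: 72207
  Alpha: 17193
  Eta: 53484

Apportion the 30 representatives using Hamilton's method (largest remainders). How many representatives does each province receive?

Zeta=6; Delta=6; Gamma=5; Beta=5; Theta=4; Alpha=1; Eta=3

The standard divisor is 477324/30 ≈ 15910.8.
Standard quotas: Zeta 5.7042, Delta 5.6731, Gamma 4.5797, Beta 5.0628, Theta 4.5382, Alpha 1.0806, Eta 3.3615.
Lower quotas: Zeta 5, Delta 5, Gamma 4, Beta 5, Theta 4, Alpha 1, Eta 3 (sum 27, leaving 3 seats).
Remainders in descending order: Zeta 0.7042, Delta 0.6731, Gamma 0.5797, Theta 0.5382, Eta 0.3615, Alpha 0.0806, Beta 0.0628.
Largest remainders: Zeta, Delta, Gamma receive the extra seats.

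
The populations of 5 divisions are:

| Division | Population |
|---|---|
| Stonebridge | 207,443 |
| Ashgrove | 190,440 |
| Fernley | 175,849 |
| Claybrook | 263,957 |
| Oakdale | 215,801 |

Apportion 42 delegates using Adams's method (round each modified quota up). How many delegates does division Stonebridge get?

8

Standard divisor 1053490/42 ≈ 25083.095; standard quotas: Stonebridge 8.270, Ashgrove 7.592, Fernley 7.011, Claybrook 10.523, Oakdale 8.603.
Rounding up gives 9, 8, 8, 11, 9 = 45 seats, so the divisor must be adjusted.
With modified divisor 26700: modified quotas Stonebridge 7.769, Ashgrove 7.133, Fernley 6.586, Claybrook 9.886, Oakdale 8.082.
Rounding up: Stonebridge 8, Ashgrove 8, Fernley 7, Claybrook 10, Oakdale 9 (total 42).
Stonebridge receives 8.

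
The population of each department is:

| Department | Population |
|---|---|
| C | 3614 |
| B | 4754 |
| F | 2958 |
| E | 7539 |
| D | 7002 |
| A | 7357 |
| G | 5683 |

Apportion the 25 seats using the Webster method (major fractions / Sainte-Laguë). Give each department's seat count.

C 2; B 3; F 2; E 5; D 4; A 5; G 4

Standard divisor 38907/25 ≈ 1556.28; standard quotas: C 2.322, B 3.055, F 1.901, E 4.844, D 4.499, A 4.727, G 3.652.
Rounding to the nearest integer gives C 2, B 3, F 2, E 5, D 4, A 5, G 4 — total 25, matching the house size, so no adjustment is needed.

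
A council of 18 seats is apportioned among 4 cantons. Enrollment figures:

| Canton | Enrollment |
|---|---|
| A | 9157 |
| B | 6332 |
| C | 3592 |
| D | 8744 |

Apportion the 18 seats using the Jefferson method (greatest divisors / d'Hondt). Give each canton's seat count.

A 6, B 4, C 2, D 6

Standard divisor 27825/18 ≈ 1545.833; standard quotas: A 5.924, B 4.096, C 2.324, D 5.656.
Rounding down gives 5, 4, 2, 5 = 16 seats, so the divisor must be adjusted.
With modified divisor 1400: modified quotas A 6.541, B 4.523, C 2.566, D 6.246.
Rounding down: A 6, B 4, C 2, D 6 (total 18).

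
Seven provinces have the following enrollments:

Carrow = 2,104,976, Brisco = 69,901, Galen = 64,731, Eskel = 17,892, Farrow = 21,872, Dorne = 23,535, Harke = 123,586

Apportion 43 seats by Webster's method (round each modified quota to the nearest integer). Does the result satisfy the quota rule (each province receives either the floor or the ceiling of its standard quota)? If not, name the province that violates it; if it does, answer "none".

Standard quotas: Carrow 37.302, Brisco 1.239, Galen 1.147, Eskel 0.317, Farrow 0.388, Dorne 0.417, Harke 2.190.
Webster allocation: Carrow 39, Brisco 1, Galen 1, Eskel 0, Farrow 0, Dorne 0, Harke 2.
Carrow has quota 37.302 (lower 37, upper 38) but receives 39 — outside the quota interval.

Carrow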